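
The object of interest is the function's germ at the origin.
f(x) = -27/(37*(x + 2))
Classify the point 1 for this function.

The point is a regular point.

Denominator factors: x + 2 = 3 at x = 1 — none vanishes.
So the germ continues analytically to 1.


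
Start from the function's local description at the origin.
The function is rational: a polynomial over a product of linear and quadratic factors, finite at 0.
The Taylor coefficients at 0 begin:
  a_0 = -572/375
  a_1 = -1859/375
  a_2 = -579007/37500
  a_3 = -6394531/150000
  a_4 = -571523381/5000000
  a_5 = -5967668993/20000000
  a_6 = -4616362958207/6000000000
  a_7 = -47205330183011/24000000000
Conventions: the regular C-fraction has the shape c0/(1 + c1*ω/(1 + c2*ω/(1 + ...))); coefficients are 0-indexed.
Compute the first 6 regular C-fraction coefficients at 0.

Taylor coefficients (read off): a_0 = -572/375, a_1 = -1859/375, a_2 = -579007/37500, a_3 = -6394531/150000, a_4 = -571523381/5000000, a_5 = -5967668993/20000000.
c0 = a_0 = -572/375. Peel one level at a time: if S = 1 + c*ω/S' with S'(0) = 1, then c is the ω-coefficient of S and S' = c*ω/(S - 1).
S_1 = c0/f = 1 + (-13/4)*ω + (11/25)*ω^2 + ...; c1 = -13/4.
S_2 = c1*ω/(S_1 - 1) = 1 + (44/325)*ω + (116336/105625)*ω^2 + ...; c2 = 44/325.
S_3 = c2*ω/(S_2 - 1) = 1 + (-2644/325)*ω + (64)*ω^2 + ...; c3 = -2644/325.
S_4 = c3*ω/(S_3 - 1) = 1 + (5200/661)*ω + (-457600/436921)*ω^2 + ...; c4 = 5200/661.
S_5 = c4*ω/(S_4 - 1) = 1 + (88/661)*ω + ...; c5 = 88/661.

The regular C-fraction coefficients are [-572/375, -13/4, 44/325, -2644/325, 5200/661, 88/661].


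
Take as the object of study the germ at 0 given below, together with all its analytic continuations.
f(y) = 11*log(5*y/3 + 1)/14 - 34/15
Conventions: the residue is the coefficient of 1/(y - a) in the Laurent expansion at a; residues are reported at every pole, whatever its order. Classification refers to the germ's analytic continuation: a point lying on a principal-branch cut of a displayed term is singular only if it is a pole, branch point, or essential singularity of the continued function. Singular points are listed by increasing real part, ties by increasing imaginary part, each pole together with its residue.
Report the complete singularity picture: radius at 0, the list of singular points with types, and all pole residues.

Branch term (11/14)*log(1 - y/(-3/5)): its argument vanishes at y = -3/5, a logarithmic branch point, modulus 3/5.
The radius of convergence is the smallest modulus among the singular points: 3/5.

Radius of convergence at 0: 3/5.
At -3/5: a logarithmic branch point.


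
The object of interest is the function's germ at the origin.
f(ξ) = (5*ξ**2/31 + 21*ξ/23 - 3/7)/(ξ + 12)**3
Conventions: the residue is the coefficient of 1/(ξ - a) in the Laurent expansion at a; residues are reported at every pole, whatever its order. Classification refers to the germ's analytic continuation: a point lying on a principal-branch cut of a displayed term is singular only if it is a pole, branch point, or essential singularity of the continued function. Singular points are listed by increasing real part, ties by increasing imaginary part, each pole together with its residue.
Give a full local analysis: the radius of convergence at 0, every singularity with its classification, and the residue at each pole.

Denominator factor (ξ + 12)^3: pole of order 3 at -12, modulus 12.
The radius of convergence is the smallest modulus among the singular points: 12.
At the order-3 pole -12 set g(ξ) = (ξ - (-12))^3*f(ξ) = 5*ξ**2/31 + 21*ξ/23 - 3/7.
Order-3 pole: residue = g''(a)/2; g''(-12) = 10/31, so the residue is 5/31.

Radius of convergence at 0: 12.
At -12: a pole of order 3; residue 5/31.


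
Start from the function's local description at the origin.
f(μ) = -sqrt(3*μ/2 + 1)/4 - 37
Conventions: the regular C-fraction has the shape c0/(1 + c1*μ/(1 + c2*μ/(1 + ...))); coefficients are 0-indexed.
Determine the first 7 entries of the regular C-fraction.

Taylor coefficients (expand at 0): a_0 = -149/4, a_1 = -3/16, a_2 = 9/128, a_3 = -27/512, a_4 = 405/8192, a_5 = -1701/32768, a_6 = 15309/262144.
c0 = a_0 = -149/4. Peel one level at a time: if S = 1 + c*μ/S' with S'(0) = 1, then c is the μ-coefficient of S and S' = c*μ/(S - 1).
S_1 = c0/f = 1 + (-3/596)*μ + (1359/710432)*μ^2 + ...; c1 = -3/596.
S_2 = c1*μ/(S_1 - 1) = 1 + (453/1192)*μ + (-9/64)*μ^2 + ...; c2 = 453/1192.
S_3 = c2*μ/(S_2 - 1) = 1 + (447/1208)*μ + (-205173/1459264)*μ^2 + ...; c3 = 447/1208.
S_4 = c3*μ/(S_3 - 1) = 1 + (459/1208)*μ + (-9/64)*μ^2 + ...; c4 = 459/1208.
S_5 = c4*μ/(S_4 - 1) = 1 + (151/408)*μ + (-23405/166464)*μ^2 + ...; c5 = 151/408.
S_6 = c5*μ/(S_5 - 1) = 1 + (155/408)*μ + ...; c6 = 155/408.

The regular C-fraction coefficients are [-149/4, -3/596, 453/1192, 447/1208, 459/1208, 151/408, 155/408].


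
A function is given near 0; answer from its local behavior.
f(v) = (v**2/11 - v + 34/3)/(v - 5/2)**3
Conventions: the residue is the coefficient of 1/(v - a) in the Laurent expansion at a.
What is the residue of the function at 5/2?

The residue is 1/11.

At the order-3 pole 5/2 set g(v) = (v - (5/2))^3*f(v) = v**2/11 - v + 34/3.
Order-3 pole: residue = g''(a)/2; g''(5/2) = 2/11, so the residue is 1/11.


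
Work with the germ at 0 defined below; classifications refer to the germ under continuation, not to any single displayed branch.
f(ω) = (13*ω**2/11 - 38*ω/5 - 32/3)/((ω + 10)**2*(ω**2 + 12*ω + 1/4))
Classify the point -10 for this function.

The point is a pole of order 2.

The denominator factor ω + 10 vanishes at -10 and appears to the power 2; the numerator there equals 6056/33, nonzero, and no other factor vanishes.
Hence a pole whose order is the multiplicity, 2.


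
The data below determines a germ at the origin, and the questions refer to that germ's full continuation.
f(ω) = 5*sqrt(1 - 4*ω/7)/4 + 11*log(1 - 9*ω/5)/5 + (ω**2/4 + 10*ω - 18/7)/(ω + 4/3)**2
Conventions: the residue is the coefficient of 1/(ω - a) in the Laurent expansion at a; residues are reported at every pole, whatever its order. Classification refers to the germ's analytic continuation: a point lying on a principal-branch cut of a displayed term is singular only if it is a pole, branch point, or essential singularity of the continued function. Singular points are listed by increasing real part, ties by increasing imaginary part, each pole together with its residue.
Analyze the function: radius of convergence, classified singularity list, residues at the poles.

Radius of convergence at 0: 5/9.
At -4/3: a pole of order 2; residue 28/3.
At 5/9: a logarithmic branch point.
At 7/4: an algebraic (square-root) branch point.

Denominator factor (ω + 4/3)^2: pole of order 2 at -4/3, modulus 4/3.
Branch term (5/4)*sqrt(1 - ω/(7/4)): its argument vanishes at ω = 7/4, a square-root branch point, modulus 7/4.
Branch term (11/5)*log(1 - ω/(5/9)): its argument vanishes at ω = 5/9, a logarithmic branch point, modulus 5/9.
The radius of convergence is the smallest modulus among the singular points: 5/9.
The branch terms are analytic at -4/3 and contribute nothing to the residue; only the rational part matters.
At the order-2 pole -4/3 set g(ω) = (ω - (-4/3))^2*(rational part) = ω**2/4 + 10*ω - 18/7.
Order-2 pole: residue = g'(a); g'(-4/3) = 28/3, so the residue is 28/3.
List the singular points by increasing real part (a conjugate pair: the negative imaginary part first).


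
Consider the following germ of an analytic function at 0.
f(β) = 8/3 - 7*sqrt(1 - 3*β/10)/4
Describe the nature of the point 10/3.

The term (-7/4)*sqrt(1 - β/(10/3)) has argument 1 - 10/3/(10/3) = 0 at 10/3: a square-root (algebraic, two-sheeted) branch point; the remaining terms are analytic or single-valued there.

The point is an algebraic (square-root) branch point.


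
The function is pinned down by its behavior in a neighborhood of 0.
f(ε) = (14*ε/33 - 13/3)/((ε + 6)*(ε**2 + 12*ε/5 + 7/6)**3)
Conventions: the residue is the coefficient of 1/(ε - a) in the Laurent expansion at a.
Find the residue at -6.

The residue is -2043000/3504731857.

At the order-1 pole -6 set g(ε) = (ε - (-6))*f(ε) = (14*ε/33 - 13/3)/(ε**2 + 12*ε/5 + 7/6)**3.
Simple pole: residue = g(a) at a = -6, which is -2043000/3504731857.


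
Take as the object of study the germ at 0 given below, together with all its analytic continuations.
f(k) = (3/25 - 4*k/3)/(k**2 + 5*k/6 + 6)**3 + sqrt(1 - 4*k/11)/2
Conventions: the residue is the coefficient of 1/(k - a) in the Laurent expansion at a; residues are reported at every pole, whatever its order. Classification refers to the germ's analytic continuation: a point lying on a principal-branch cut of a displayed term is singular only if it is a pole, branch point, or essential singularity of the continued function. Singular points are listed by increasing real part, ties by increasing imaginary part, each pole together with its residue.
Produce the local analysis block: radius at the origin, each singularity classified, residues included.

Denominator factor (k**2 + 5*k/6 + 6)^3: discriminant -839/36, complex-conjugate roots (-5/12) + ((1/12)*sqrt(839))*i and (-5/12) - ((1/12)*sqrt(839))*i; poles of order 3, moduli sqrt(6) and sqrt(6).
Branch term (1/2)*sqrt(1 - k/(11/4)): its argument vanishes at k = 11/4, a square-root branch point, modulus 11/4.
The radius of convergence is the smallest modulus among the singular points: sqrt(6).
The branch term is analytic at (-5/12) - ((1/12)*sqrt(839))*i and contributes nothing to the residue; only the rational part matters.
The factor k**2 + 5*k/6 + 6 splits as (k - a)(k - a') with a = (-5/12) - ((1/12)*sqrt(839))*i, a' = (-5/12) + ((1/12)*sqrt(839))*i. At the order-3 pole a set g(k) = (k - a)^3*(rational part) = [3/25 - 4*k/3] / (k - a')^3.
Order-3 pole: residue = g''(a)/2; g''((-5/12) - ((1/12)*sqrt(839))*i) = ((1575936/14764742975)*sqrt(839))*i, so the residue is ((787968/14764742975)*sqrt(839))*i.
The branch term is analytic at (-5/12) + ((1/12)*sqrt(839))*i and contributes nothing to the residue; only the rational part matters.
The factor k**2 + 5*k/6 + 6 splits as (k - a)(k - a') with a = (-5/12) + ((1/12)*sqrt(839))*i, a' = (-5/12) - ((1/12)*sqrt(839))*i. At the order-3 pole a set g(k) = (k - a)^3*(rational part) = [3/25 - 4*k/3] / (k - a')^3.
Order-3 pole: residue = g''(a)/2; g''((-5/12) + ((1/12)*sqrt(839))*i) = -((1575936/14764742975)*sqrt(839))*i, so the residue is -((787968/14764742975)*sqrt(839))*i.
List the singular points by increasing real part (a conjugate pair: the negative imaginary part first).

Radius of convergence at 0: sqrt(6).
At (-5/12) - ((1/12)*sqrt(839))*i: a pole of order 3; residue ((787968/14764742975)*sqrt(839))*i.
At (-5/12) + ((1/12)*sqrt(839))*i: a pole of order 3; residue -((787968/14764742975)*sqrt(839))*i.
At 11/4: an algebraic (square-root) branch point.


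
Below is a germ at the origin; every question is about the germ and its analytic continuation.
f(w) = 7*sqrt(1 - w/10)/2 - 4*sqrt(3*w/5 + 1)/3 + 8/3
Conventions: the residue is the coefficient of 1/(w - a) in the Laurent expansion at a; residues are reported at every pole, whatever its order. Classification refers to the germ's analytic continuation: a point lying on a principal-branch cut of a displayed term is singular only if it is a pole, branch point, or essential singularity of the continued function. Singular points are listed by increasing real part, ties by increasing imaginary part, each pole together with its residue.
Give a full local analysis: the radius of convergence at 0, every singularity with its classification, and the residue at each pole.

Branch term (-4/3)*sqrt(1 - w/(-5/3)): its argument vanishes at w = -5/3, a square-root branch point, modulus 5/3.
Branch term (7/2)*sqrt(1 - w/(10)): its argument vanishes at w = 10, a square-root branch point, modulus 10.
The radius of convergence is the smallest modulus among the singular points: 5/3.
List the singular points by increasing real part (a conjugate pair: the negative imaginary part first).

Radius of convergence at 0: 5/3.
At -5/3: an algebraic (square-root) branch point.
At 10: an algebraic (square-root) branch point.


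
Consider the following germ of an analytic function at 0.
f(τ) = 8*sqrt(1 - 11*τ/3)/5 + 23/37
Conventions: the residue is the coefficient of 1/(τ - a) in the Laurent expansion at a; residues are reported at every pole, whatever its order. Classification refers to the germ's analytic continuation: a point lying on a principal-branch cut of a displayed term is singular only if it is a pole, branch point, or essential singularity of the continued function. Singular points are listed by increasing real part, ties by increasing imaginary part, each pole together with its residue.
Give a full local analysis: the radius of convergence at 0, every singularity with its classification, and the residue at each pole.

Branch term (8/5)*sqrt(1 - τ/(3/11)): its argument vanishes at τ = 3/11, a square-root branch point, modulus 3/11.
The radius of convergence is the smallest modulus among the singular points: 3/11.

Radius of convergence at 0: 3/11.
At 3/11: an algebraic (square-root) branch point.


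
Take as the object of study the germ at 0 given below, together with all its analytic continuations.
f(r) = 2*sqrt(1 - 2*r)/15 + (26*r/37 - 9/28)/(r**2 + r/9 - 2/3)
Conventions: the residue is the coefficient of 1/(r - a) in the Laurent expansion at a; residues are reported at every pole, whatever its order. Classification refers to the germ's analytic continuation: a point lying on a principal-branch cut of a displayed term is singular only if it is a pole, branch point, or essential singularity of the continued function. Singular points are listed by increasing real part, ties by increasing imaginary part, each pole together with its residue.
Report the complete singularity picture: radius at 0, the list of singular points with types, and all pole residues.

Denominator factor (r**2 + r/9 - 2/3): discriminant 217/81, real irrational roots -1/18 + (1/18)*sqrt(217) and -1/18 - (1/18)*sqrt(217); poles of order 1, moduli -1/18 + (1/18)*sqrt(217) and 1/18 + (1/18)*sqrt(217).
Branch term (2/15)*sqrt(1 - r/(1/2)): its argument vanishes at r = 1/2, a square-root branch point, modulus 1/2.
The radius of convergence is the smallest modulus among the singular points: 1/2.
The branch term is analytic at -1/18 - (1/18)*sqrt(217) and contributes nothing to the residue; only the rational part matters.
The factor r**2 + r/9 - 2/3 splits as (r - a)(r - a') with a = -1/18 - (1/18)*sqrt(217), a' = -1/18 + (1/18)*sqrt(217). At the order-1 pole a set g(r) = (r - a)*(rational part) = [26*r/37 - 9/28] / (r - a').
Simple pole: residue = g(a) at a = -1/18 - (1/18)*sqrt(217), which is 13/37 + (3361/224812)*sqrt(217).
The branch term is analytic at -1/18 + (1/18)*sqrt(217) and contributes nothing to the residue; only the rational part matters.
The factor r**2 + r/9 - 2/3 splits as (r - a)(r - a') with a = -1/18 + (1/18)*sqrt(217), a' = -1/18 - (1/18)*sqrt(217). At the order-1 pole a set g(r) = (r - a)*(rational part) = [26*r/37 - 9/28] / (r - a').
Simple pole: residue = g(a) at a = -1/18 + (1/18)*sqrt(217), which is 13/37 - (3361/224812)*sqrt(217).
List the singular points by increasing real part (a conjugate pair: the negative imaginary part first).

Radius of convergence at 0: 1/2.
At -1/18 - (1/18)*sqrt(217): a pole of order 1; residue 13/37 + (3361/224812)*sqrt(217).
At 1/2: an algebraic (square-root) branch point.
At -1/18 + (1/18)*sqrt(217): a pole of order 1; residue 13/37 - (3361/224812)*sqrt(217).


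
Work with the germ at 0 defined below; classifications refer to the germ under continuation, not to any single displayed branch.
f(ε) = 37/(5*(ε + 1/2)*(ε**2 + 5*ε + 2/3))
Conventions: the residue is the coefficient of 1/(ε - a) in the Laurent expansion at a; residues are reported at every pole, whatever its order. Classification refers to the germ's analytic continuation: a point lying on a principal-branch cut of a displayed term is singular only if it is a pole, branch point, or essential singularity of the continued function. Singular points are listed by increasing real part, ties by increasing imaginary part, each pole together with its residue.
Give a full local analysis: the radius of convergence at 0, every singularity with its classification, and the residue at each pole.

Radius of convergence at 0: 5/2 - (1/6)*sqrt(201).
At -5/2 - (1/6)*sqrt(201): a pole of order 1; residue 222/95 - (888/6365)*sqrt(201).
At -1/2: a pole of order 1; residue -444/95.
At -5/2 + (1/6)*sqrt(201): a pole of order 1; residue 222/95 + (888/6365)*sqrt(201).

Denominator factor (ε + 1/2): pole of order 1 at -1/2, modulus 1/2.
Denominator factor (ε**2 + 5*ε + 2/3): discriminant 67/3, real irrational roots -5/2 + (1/6)*sqrt(201) and -5/2 - (1/6)*sqrt(201); poles of order 1, moduli 5/2 - (1/6)*sqrt(201) and 5/2 + (1/6)*sqrt(201).
The radius of convergence is the smallest modulus among the singular points: 5/2 - (1/6)*sqrt(201).
The factor ε**2 + 5*ε + 2/3 splits as (ε - a)(ε - a') with a = -5/2 - (1/6)*sqrt(201), a' = -5/2 + (1/6)*sqrt(201). At the order-1 pole a set g(ε) = (ε - a)*f(ε) = [37/(5*(ε + 1/2))] / (ε - a').
Simple pole: residue = g(a) at a = -5/2 - (1/6)*sqrt(201), which is 222/95 - (888/6365)*sqrt(201).
At the order-1 pole -1/2 set g(ε) = (ε - (-1/2))*f(ε) = 37/(5*(ε**2 + 5*ε + 2/3)).
Simple pole: residue = g(a) at a = -1/2, which is -444/95.
The factor ε**2 + 5*ε + 2/3 splits as (ε - a)(ε - a') with a = -5/2 + (1/6)*sqrt(201), a' = -5/2 - (1/6)*sqrt(201). At the order-1 pole a set g(ε) = (ε - a)*f(ε) = [37/(5*(ε + 1/2))] / (ε - a').
Simple pole: residue = g(a) at a = -5/2 + (1/6)*sqrt(201), which is 222/95 + (888/6365)*sqrt(201).
List the singular points by increasing real part (a conjugate pair: the negative imaginary part first).


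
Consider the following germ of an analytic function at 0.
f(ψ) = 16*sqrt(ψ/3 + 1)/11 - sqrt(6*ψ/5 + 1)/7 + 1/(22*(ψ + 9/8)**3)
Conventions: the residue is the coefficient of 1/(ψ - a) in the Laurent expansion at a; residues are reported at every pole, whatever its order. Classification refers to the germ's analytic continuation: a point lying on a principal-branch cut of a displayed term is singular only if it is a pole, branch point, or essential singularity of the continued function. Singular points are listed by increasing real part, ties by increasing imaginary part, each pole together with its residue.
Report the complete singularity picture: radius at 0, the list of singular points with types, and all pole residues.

Denominator factor (ψ + 9/8)^3: pole of order 3 at -9/8, modulus 9/8.
Branch term (16/11)*sqrt(1 - ψ/(-3)): its argument vanishes at ψ = -3, a square-root branch point, modulus 3.
Branch term (-1/7)*sqrt(1 - ψ/(-5/6)): its argument vanishes at ψ = -5/6, a square-root branch point, modulus 5/6.
The radius of convergence is the smallest modulus among the singular points: 5/6.
The branch terms are analytic at -9/8 and contribute nothing to the residue; only the rational part matters.
At the order-3 pole -9/8 set g(ψ) = (ψ - (-9/8))^3*(rational part) = 1/22.
Order-3 pole: residue = g''(a)/2; g''(-9/8) = 0, so the residue is 0.
List the singular points by increasing real part (a conjugate pair: the negative imaginary part first).

Radius of convergence at 0: 5/6.
At -3: an algebraic (square-root) branch point.
At -9/8: a pole of order 3; residue 0.
At -5/6: an algebraic (square-root) branch point.


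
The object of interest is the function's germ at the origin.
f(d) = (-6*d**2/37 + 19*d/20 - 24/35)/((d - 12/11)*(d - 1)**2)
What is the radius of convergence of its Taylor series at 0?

The radius of convergence is 1.

Denominator factor (d - 1)^2: pole of order 2 at 1, modulus 1.
Denominator factor (d - 12/11): pole of order 1 at 12/11, modulus 12/11.
The radius of convergence is the smallest modulus among the singular points: 1.


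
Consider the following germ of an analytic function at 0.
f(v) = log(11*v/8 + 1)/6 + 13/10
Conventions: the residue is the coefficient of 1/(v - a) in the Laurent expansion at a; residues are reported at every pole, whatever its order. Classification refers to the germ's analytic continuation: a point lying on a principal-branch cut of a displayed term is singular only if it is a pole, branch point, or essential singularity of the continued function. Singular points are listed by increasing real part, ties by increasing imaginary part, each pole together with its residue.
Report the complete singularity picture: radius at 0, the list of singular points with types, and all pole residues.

Radius of convergence at 0: 8/11.
At -8/11: a logarithmic branch point.

Branch term (1/6)*log(1 - v/(-8/11)): its argument vanishes at v = -8/11, a logarithmic branch point, modulus 8/11.
The radius of convergence is the smallest modulus among the singular points: 8/11.


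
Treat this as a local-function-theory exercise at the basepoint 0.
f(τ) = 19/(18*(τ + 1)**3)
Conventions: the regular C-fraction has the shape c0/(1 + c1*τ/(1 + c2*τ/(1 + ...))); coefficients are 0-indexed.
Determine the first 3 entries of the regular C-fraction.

The regular C-fraction coefficients are [19/18, 3, -1].

Taylor coefficients (expand at 0): a_0 = 19/18, a_1 = -19/6, a_2 = 19/3.
c0 = a_0 = 19/18. Peel one level at a time: if S = 1 + c*τ/S' with S'(0) = 1, then c is the τ-coefficient of S and S' = c*τ/(S - 1).
S_1 = c0/f = 1 + (3)*τ + (3)*τ^2 + ...; c1 = 3.
S_2 = c1*τ/(S_1 - 1) = 1 + (-1)*τ + ...; c2 = -1.


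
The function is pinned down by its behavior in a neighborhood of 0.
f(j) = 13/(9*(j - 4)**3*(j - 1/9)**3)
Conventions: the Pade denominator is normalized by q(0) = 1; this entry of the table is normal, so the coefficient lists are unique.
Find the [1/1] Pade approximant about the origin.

The Pade approximant has numerator coefficients [1053/64, 1479465/9472]; denominator coefficients [1, -1351/74].

Taylor coefficients needed (expand at 0): a_0 = 1053/64, a_1 = 116883/256, a_2 = 4267809/512.
Write the denominator as Q(j) = 1 + q1*j. Requiring Q*f - P = O(j^3) with deg P <= 1 kills the coefficients of j^2..j^2 in Q*f:
  j^2: a_2 + q1*a_1 = 0, i.e. 4267809/512 + (116883/256)*q1 = 0.
Solving this linear system: q1 = -1351/74.
The numerator is Q*f truncated at degree 1: P0 = a_0 = 1053/64; P1 = a_1 + q1*a_0 = 1479465/9472.


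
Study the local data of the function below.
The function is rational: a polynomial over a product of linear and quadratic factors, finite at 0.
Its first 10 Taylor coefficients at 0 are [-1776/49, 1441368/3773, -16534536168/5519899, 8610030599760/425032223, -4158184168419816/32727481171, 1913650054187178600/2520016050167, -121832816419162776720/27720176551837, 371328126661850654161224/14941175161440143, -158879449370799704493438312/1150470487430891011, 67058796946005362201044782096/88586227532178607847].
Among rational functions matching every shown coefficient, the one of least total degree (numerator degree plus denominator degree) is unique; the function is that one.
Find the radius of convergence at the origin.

The radius of convergence is 9/4 - (1/4)*sqrt(67).

No rational of total degree below 8 reproduces all 10 coefficients; solving the [2/6] Pade equations on them gives f(u) = (13*u**2/38 - 39*u/8 + 37/4)/((u**2 + u/11 - 1/3)*(u**2 + 9*u/2 + 7/8)**2), whose expansion matches every shown term.
Denominator factor (u**2 + u/11 - 1/3): discriminant 487/363, real irrational roots -1/22 + (1/66)*sqrt(1461) and -1/22 - (1/66)*sqrt(1461); poles of order 1, moduli -1/22 + (1/66)*sqrt(1461) and 1/22 + (1/66)*sqrt(1461).
Denominator factor (u**2 + 9*u/2 + 7/8)^2: discriminant 67/4, real irrational roots -9/4 + (1/4)*sqrt(67) and -9/4 - (1/4)*sqrt(67); poles of order 2, moduli 9/4 - (1/4)*sqrt(67) and 9/4 + (1/4)*sqrt(67).
The radius of convergence is the smallest modulus among the singular points: 9/4 - (1/4)*sqrt(67).


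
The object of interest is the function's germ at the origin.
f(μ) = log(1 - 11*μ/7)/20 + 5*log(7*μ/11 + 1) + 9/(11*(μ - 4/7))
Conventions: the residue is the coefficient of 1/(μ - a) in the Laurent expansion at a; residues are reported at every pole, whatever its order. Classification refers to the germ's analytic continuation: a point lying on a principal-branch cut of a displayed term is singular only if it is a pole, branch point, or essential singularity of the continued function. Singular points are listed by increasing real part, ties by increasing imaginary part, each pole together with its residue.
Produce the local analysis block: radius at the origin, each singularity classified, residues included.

Denominator factor (μ - 4/7): pole of order 1 at 4/7, modulus 4/7.
Branch term (5)*log(1 - μ/(-11/7)): its argument vanishes at μ = -11/7, a logarithmic branch point, modulus 11/7.
Branch term (1/20)*log(1 - μ/(7/11)): its argument vanishes at μ = 7/11, a logarithmic branch point, modulus 7/11.
The radius of convergence is the smallest modulus among the singular points: 4/7.
The branch terms are analytic at 4/7 and contribute nothing to the residue; only the rational part matters.
At the order-1 pole 4/7 set g(μ) = (μ - (4/7))*(rational part) = 9/11.
Simple pole: residue = g(a) at a = 4/7, which is 9/11.
List the singular points by increasing real part (a conjugate pair: the negative imaginary part first).

Radius of convergence at 0: 4/7.
At -11/7: a logarithmic branch point.
At 4/7: a pole of order 1; residue 9/11.
At 7/11: a logarithmic branch point.


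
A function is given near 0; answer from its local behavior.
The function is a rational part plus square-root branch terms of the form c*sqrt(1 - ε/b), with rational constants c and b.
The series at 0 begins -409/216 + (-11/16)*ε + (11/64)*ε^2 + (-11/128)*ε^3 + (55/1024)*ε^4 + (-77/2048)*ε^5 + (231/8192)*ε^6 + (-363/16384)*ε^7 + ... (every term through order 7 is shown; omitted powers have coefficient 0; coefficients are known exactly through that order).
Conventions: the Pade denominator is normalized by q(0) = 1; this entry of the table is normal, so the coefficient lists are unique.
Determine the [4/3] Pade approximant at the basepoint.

The Pade approximant has numerator coefficients [-409/216, -127/36, -1765/864, -325/864, -11/1024]; denominator coefficients [1, 3/2, 5/8, 1/16].

Taylor coefficients needed (read off): a_0 = -409/216, a_1 = -11/16, a_2 = 11/64, a_3 = -11/128, a_4 = 55/1024, a_5 = -77/2048, a_6 = 231/8192, a_7 = -363/16384.
Write the denominator as Q(ε) = 1 + q1*ε + q2*ε^2 + q3*ε^3. Requiring Q*f - P = O(ε^8) with deg P <= 4 kills the coefficients of ε^5..ε^7 in Q*f:
  ε^5: a_5 + q1*a_4 + q2*a_3 + q3*a_2 = 0, i.e. -77/2048 + (55/1024)*q1 + (-11/128)*q2 + (11/64)*q3 = 0.
  ε^6: a_6 + q1*a_5 + q2*a_4 + q3*a_3 = 0, i.e. 231/8192 + (-77/2048)*q1 + (55/1024)*q2 + (-11/128)*q3 = 0.
  ε^7: a_7 + q1*a_6 + q2*a_5 + q3*a_4 = 0, i.e. -363/16384 + (231/8192)*q1 + (-77/2048)*q2 + (55/1024)*q3 = 0.
Solving this linear system: q1 = 3/2, q2 = 5/8, q3 = 1/16.
The numerator is Q*f truncated at degree 4: P0 = a_0 = -409/216; P1 = a_1 + q1*a_0 = -127/36; P2 = a_2 + q1*a_1 + q2*a_0 = -1765/864; P3 = a_3 + q1*a_2 + q2*a_1 + q3*a_0 = -325/864; P4 = a_4 + q1*a_3 + q2*a_2 + q3*a_1 = -11/1024.


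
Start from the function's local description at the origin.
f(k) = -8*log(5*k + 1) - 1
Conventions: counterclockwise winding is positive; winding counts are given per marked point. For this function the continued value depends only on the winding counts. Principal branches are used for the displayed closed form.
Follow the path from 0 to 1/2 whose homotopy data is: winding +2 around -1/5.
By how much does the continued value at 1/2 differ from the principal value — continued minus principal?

The rational part is single-valued and drops out of the difference; each branch term changes only by its own monodromy.
(-8)*log(1 - k/(-1/5)): each positive loop around -1/5 adds 2*pi*i to the log, so winding +2 contributes (-8)*(2)*2*pi*i = -(32)*pi*i.
Summing the contributions at k = 1/2 gives -(32)*pi*i.

Continued minus principal equals -(32)*pi*i.


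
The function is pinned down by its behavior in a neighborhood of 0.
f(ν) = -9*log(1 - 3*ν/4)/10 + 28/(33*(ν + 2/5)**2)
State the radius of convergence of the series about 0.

The radius of convergence is 2/5.

Denominator factor (ν + 2/5)^2: pole of order 2 at -2/5, modulus 2/5.
Branch term (-9/10)*log(1 - ν/(4/3)): its argument vanishes at ν = 4/3, a logarithmic branch point, modulus 4/3.
The radius of convergence is the smallest modulus among the singular points: 2/5.


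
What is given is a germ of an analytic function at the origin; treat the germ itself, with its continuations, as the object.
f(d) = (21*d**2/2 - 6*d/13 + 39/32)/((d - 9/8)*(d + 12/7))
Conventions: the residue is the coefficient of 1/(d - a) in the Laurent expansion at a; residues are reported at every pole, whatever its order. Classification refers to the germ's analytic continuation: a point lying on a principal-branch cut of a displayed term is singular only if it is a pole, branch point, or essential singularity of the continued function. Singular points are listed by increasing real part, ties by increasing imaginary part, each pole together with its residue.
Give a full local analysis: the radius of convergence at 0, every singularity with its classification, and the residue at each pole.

Radius of convergence at 0: 9/8.
At -12/7: a pole of order 1; residue -31903/2756.
At 9/8: a pole of order 1; residue 54313/11024.

Denominator factor (d - 9/8): pole of order 1 at 9/8, modulus 9/8.
Denominator factor (d + 12/7): pole of order 1 at -12/7, modulus 12/7.
The radius of convergence is the smallest modulus among the singular points: 9/8.
At the order-1 pole -12/7 set g(d) = (d - (-12/7))*f(d) = (21*d**2/2 - 6*d/13 + 39/32)/(d - 9/8).
Simple pole: residue = g(a) at a = -12/7, which is -31903/2756.
At the order-1 pole 9/8 set g(d) = (d - (9/8))*f(d) = (21*d**2/2 - 6*d/13 + 39/32)/(d + 12/7).
Simple pole: residue = g(a) at a = 9/8, which is 54313/11024.
List the singular points by increasing real part (a conjugate pair: the negative imaginary part first).


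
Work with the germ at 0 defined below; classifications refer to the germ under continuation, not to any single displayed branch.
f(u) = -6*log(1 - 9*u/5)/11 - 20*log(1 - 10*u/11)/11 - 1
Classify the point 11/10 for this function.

The term (-20/11)*log(1 - u/(11/10)) has argument 1 - 11/10/(11/10) = 0 at 11/10: a logarithmic (infinitely-sheeted) branch point; the remaining terms are analytic or single-valued there.

The point is a logarithmic branch point.


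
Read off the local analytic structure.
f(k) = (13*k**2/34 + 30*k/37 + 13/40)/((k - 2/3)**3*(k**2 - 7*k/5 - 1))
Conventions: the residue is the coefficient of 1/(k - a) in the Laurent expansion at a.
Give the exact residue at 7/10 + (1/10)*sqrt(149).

The residue is 259399233/756719708 + (6303374613/225502472984)*sqrt(149).

The factor k**2 - 7*k/5 - 1 splits as (k - a)(k - a') with a = 7/10 + (1/10)*sqrt(149), a' = 7/10 - (1/10)*sqrt(149). At the order-1 pole a set g(k) = (k - a)*f(k) = [(13*k**2/34 + 30*k/37 + 13/40)/(k - 2/3)**3] / (k - a').
Simple pole: residue = g(a) at a = 7/10 + (1/10)*sqrt(149), which is 259399233/756719708 + (6303374613/225502472984)*sqrt(149).


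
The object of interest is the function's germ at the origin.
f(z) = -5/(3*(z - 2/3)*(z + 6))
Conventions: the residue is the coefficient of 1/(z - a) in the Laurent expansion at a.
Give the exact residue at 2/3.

At the order-1 pole 2/3 set g(z) = (z - (2/3))*f(z) = -5/(3*(z + 6)).
Simple pole: residue = g(a) at a = 2/3, which is -1/4.

The residue is -1/4.


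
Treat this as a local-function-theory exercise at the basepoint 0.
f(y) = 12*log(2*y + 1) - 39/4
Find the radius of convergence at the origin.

Branch term (12)*log(1 - y/(-1/2)): its argument vanishes at y = -1/2, a logarithmic branch point, modulus 1/2.
The radius of convergence is the smallest modulus among the singular points: 1/2.

The radius of convergence is 1/2.


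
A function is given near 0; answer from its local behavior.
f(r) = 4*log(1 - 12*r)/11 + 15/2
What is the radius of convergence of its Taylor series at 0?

Branch term (4/11)*log(1 - r/(1/12)): its argument vanishes at r = 1/12, a logarithmic branch point, modulus 1/12.
The radius of convergence is the smallest modulus among the singular points: 1/12.

The radius of convergence is 1/12.


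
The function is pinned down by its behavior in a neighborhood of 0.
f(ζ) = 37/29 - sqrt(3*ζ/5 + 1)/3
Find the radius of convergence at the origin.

Branch term (-1/3)*sqrt(1 - ζ/(-5/3)): its argument vanishes at ζ = -5/3, a square-root branch point, modulus 5/3.
The radius of convergence is the smallest modulus among the singular points: 5/3.

The radius of convergence is 5/3.


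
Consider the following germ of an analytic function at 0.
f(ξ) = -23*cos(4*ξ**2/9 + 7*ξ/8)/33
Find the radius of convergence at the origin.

The radius of convergence is infinite.

The factor cos(4*ξ**2/9 + 7*ξ/8) is entire and contributes no finite singular point.
The polynomial part has no poles.
No finite singular points: the Taylor series at 0 converges everywhere.


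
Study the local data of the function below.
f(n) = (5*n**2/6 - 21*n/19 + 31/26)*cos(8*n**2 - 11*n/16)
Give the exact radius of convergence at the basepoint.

The radius of convergence is infinite.

The factor cos(8*n**2 - 11*n/16) is entire and contributes no finite singular point.
The polynomial part has no poles.
No finite singular points: the Taylor series at 0 converges everywhere.


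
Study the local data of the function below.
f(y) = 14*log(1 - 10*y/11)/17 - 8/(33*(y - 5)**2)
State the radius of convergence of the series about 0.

The radius of convergence is 11/10.

Denominator factor (y - 5)^2: pole of order 2 at 5, modulus 5.
Branch term (14/17)*log(1 - y/(11/10)): its argument vanishes at y = 11/10, a logarithmic branch point, modulus 11/10.
The radius of convergence is the smallest modulus among the singular points: 11/10.


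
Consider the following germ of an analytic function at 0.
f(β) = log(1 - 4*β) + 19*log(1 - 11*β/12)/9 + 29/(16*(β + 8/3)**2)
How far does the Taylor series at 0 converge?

The radius of convergence is 1/4.

Denominator factor (β + 8/3)^2: pole of order 2 at -8/3, modulus 8/3.
Branch term (19/9)*log(1 - β/(12/11)): its argument vanishes at β = 12/11, a logarithmic branch point, modulus 12/11.
Branch term (1)*log(1 - β/(1/4)): its argument vanishes at β = 1/4, a logarithmic branch point, modulus 1/4.
The radius of convergence is the smallest modulus among the singular points: 1/4.


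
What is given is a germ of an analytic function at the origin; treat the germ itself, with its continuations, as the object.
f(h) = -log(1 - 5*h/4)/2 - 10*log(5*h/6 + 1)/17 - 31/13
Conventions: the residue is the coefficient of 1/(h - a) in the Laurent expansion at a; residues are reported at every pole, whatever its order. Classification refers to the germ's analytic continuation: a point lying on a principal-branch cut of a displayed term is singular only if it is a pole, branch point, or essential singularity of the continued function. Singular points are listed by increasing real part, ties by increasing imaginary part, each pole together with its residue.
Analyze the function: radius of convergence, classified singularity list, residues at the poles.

Radius of convergence at 0: 4/5.
At -6/5: a logarithmic branch point.
At 4/5: a logarithmic branch point.

Branch term (-10/17)*log(1 - h/(-6/5)): its argument vanishes at h = -6/5, a logarithmic branch point, modulus 6/5.
Branch term (-1/2)*log(1 - h/(4/5)): its argument vanishes at h = 4/5, a logarithmic branch point, modulus 4/5.
The radius of convergence is the smallest modulus among the singular points: 4/5.
List the singular points by increasing real part (a conjugate pair: the negative imaginary part first).


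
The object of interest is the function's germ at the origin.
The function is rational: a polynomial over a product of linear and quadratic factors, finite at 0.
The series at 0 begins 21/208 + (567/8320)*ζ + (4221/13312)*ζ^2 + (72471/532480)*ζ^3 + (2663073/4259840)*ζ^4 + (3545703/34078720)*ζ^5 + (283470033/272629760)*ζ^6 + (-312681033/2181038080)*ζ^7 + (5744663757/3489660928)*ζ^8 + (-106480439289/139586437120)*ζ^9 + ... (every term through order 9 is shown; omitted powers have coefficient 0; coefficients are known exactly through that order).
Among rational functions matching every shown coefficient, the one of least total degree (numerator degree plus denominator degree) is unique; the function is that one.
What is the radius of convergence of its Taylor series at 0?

No rational of total degree below 8 reproduces all 10 coefficients; solving the [1/7] Pade equations on them gives f(ζ) = (3*ζ/20 + 3/26)/((ζ - 8/7)*(ζ**2 - ζ/2 - 1)**3), whose expansion matches every shown term.
Denominator factor (ζ**2 - ζ/2 - 1)^3: discriminant 17/4, real irrational roots 1/4 + (1/4)*sqrt(17) and 1/4 - (1/4)*sqrt(17); poles of order 3, moduli 1/4 + (1/4)*sqrt(17) and -1/4 + (1/4)*sqrt(17).
Denominator factor (ζ - 8/7): pole of order 1 at 8/7, modulus 8/7.
The radius of convergence is the smallest modulus among the singular points: -1/4 + (1/4)*sqrt(17).

The radius of convergence is -1/4 + (1/4)*sqrt(17).


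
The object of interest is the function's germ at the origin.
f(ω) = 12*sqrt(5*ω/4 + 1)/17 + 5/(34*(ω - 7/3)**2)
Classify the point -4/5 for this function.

The point is an algebraic (square-root) branch point.

The term (12/17)*sqrt(1 - ω/(-4/5)) has argument 1 - -4/5/(-4/5) = 0 at -4/5: a square-root (algebraic, two-sheeted) branch point; the remaining terms are analytic or single-valued there.


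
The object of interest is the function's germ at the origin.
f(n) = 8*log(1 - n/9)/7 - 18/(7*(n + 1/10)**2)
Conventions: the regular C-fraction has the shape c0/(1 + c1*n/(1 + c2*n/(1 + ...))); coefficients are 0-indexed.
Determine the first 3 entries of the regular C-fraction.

Taylor coefficients (expand at 0): a_0 = -1800/7, a_1 = 323992/63, a_2 = -6248572/81.
c0 = a_0 = -1800/7. Peel one level at a time: if S = 1 + c*n/S' with S'(0) = 1, then c is the n-coefficient of S and S' = c*n/(S - 1).
S_1 = c0/f = 1 + (40499/2025)*n + (819962777/8201250)*n^2 + ...; c1 = 40499/2025.
S_2 = c1*n/(S_1 - 1) = 1 + (-819962777/164020950)*n + ...; c2 = -819962777/164020950.

The regular C-fraction coefficients are [-1800/7, 40499/2025, -819962777/164020950].


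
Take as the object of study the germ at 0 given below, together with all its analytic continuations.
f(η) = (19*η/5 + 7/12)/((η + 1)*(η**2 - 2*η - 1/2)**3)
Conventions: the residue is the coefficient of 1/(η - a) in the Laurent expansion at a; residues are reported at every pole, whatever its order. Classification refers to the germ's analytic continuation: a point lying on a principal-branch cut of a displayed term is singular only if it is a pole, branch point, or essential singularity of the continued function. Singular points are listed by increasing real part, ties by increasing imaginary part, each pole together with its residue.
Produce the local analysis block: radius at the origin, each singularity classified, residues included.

Radius of convergence at 0: -1 + (1/2)*sqrt(6).
At -1: a pole of order 1; residue -386/1875.
At 1 - (1/2)*sqrt(6): a pole of order 3; residue 193/1875 - (382/16875)*sqrt(6).
At 1 + (1/2)*sqrt(6): a pole of order 3; residue 193/1875 + (382/16875)*sqrt(6).


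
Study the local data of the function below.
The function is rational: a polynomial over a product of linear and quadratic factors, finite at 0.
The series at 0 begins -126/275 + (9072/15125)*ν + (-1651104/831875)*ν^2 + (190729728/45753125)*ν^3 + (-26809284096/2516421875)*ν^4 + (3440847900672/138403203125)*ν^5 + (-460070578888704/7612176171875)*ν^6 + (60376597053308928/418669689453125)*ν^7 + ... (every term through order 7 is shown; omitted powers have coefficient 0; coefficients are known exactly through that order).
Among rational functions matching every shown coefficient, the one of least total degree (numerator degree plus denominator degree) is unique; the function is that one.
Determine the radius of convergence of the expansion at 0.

No rational of total degree below 2 reproduces all 8 coefficients; solving the [0/2] Pade equations on them gives f(ν) = 7/(40*(ν - 11/12)*(ν + 5/12)), whose expansion matches every shown term.
Denominator factor (ν + 5/12): pole of order 1 at -5/12, modulus 5/12.
Denominator factor (ν - 11/12): pole of order 1 at 11/12, modulus 11/12.
The radius of convergence is the smallest modulus among the singular points: 5/12.

The radius of convergence is 5/12.
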